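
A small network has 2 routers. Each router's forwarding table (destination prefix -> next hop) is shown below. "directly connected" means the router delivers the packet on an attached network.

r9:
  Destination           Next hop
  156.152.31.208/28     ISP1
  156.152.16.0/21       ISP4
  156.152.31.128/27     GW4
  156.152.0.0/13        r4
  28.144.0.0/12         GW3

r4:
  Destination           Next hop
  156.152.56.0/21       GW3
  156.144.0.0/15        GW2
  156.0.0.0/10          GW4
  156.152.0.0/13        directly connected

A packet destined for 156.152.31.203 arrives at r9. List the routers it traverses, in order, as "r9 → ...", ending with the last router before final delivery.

At r9: longest match for 156.152.31.203 is 156.152.0.0/13 -> r4
At r4: longest match for 156.152.31.203 is 156.152.0.0/13 -> directly connected

r9 → r4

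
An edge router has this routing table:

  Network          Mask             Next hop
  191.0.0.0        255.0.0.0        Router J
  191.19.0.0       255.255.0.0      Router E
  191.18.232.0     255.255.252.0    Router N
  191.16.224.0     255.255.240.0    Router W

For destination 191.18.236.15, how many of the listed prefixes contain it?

1

Prefixes containing 191.18.236.15:
  191.0.0.0/8 (191.0.0.0 - 191.255.255.255)
Total matching entries: 1.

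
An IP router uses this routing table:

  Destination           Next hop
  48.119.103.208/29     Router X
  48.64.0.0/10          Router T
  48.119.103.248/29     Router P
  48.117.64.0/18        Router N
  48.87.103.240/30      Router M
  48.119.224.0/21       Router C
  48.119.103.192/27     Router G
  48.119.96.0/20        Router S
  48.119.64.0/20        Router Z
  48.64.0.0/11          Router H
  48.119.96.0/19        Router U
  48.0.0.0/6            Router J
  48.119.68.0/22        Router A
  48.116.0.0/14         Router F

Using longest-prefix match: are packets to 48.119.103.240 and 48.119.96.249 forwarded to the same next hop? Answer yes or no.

yes

48.119.103.240: longest match 48.119.96.0/20 -> Router S
48.119.96.249: longest match 48.119.96.0/20 -> Router S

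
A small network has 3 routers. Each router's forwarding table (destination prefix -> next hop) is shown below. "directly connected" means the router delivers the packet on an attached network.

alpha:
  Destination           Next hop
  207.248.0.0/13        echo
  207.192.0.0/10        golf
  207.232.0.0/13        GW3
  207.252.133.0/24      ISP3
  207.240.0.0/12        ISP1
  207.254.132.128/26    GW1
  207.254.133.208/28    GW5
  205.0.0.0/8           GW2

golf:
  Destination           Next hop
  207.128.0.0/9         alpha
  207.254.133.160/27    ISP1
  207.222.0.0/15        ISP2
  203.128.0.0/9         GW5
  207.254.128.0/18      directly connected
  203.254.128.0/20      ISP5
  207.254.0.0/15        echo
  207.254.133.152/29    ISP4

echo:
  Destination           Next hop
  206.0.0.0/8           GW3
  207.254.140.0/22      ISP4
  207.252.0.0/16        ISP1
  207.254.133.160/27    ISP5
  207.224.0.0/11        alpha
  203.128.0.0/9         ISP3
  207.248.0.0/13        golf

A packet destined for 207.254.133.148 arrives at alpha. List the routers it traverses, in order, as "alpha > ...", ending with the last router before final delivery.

alpha > echo > golf

At alpha: longest match for 207.254.133.148 is 207.248.0.0/13 -> echo
At echo: longest match for 207.254.133.148 is 207.248.0.0/13 -> golf
At golf: longest match for 207.254.133.148 is 207.254.128.0/18 -> directly connected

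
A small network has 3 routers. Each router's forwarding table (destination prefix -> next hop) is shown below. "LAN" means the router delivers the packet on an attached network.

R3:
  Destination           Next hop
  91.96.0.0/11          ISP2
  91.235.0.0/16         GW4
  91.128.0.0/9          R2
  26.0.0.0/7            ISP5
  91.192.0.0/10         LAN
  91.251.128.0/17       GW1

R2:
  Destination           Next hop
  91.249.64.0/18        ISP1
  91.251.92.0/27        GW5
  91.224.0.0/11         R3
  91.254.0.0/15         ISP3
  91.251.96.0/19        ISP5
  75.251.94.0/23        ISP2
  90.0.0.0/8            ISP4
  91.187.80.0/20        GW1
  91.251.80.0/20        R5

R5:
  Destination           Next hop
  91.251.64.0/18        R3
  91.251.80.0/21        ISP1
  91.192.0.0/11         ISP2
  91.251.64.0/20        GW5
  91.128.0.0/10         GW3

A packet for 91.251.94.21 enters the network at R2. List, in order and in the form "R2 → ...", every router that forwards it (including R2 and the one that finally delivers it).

R2 → R5 → R3

At R2: longest match for 91.251.94.21 is 91.251.80.0/20 -> R5
At R5: longest match for 91.251.94.21 is 91.251.64.0/18 -> R3
At R3: longest match for 91.251.94.21 is 91.192.0.0/10 -> LAN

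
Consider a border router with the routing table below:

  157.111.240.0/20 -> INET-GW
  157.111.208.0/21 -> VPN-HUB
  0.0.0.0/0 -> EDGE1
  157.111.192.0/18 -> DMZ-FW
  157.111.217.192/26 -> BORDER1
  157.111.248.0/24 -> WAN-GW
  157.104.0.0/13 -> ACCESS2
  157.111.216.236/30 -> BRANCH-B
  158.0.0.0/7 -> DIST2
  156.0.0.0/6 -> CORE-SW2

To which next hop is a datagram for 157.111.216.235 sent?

DMZ-FW

Routes whose prefix contains 157.111.216.235:
  0.0.0.0/0 (default, matches everything) -> EDGE1
  156.0.0.0/6 (156.0.0.0 - 159.255.255.255) -> CORE-SW2
  157.104.0.0/13 (157.104.0.0 - 157.111.255.255) -> ACCESS2
  157.111.192.0/18 (157.111.192.0 - 157.111.255.255) -> DMZ-FW
More-specific entries that do NOT match:
  157.111.216.236/30 (157.111.216.236 - 157.111.216.239) does not contain 157.111.216.235
  157.111.217.192/26 (157.111.217.192 - 157.111.217.255) does not contain 157.111.216.235
  157.111.248.0/24 (157.111.248.0 - 157.111.248.255) does not contain 157.111.216.235
  157.111.208.0/21 (157.111.208.0 - 157.111.215.255) does not contain 157.111.216.235
  157.111.240.0/20 (157.111.240.0 - 157.111.255.255) does not contain 157.111.216.235
Longest matching prefix is /18 -> next hop DMZ-FW.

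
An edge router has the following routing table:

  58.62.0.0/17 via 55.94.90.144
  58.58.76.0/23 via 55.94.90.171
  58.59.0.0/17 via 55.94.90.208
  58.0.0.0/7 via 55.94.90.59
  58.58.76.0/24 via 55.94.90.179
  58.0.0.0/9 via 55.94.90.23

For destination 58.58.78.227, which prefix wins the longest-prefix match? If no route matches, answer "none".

Entries matching 58.58.78.227:
  58.0.0.0/7 (58.0.0.0 - 59.255.255.255)
  58.0.0.0/9 (58.0.0.0 - 58.127.255.255)
Most specific is 58.0.0.0/9.

58.0.0.0/9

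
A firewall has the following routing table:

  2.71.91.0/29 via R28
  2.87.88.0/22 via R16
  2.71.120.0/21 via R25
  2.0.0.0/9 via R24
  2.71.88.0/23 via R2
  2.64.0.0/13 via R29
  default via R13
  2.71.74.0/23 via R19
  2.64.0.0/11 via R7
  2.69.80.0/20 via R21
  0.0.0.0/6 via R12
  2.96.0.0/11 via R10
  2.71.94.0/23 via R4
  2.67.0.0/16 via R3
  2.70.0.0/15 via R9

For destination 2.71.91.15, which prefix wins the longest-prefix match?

2.70.0.0/15

Entries matching 2.71.91.15:
  0.0.0.0/0 (default, matches everything)
  0.0.0.0/6 (0.0.0.0 - 3.255.255.255)
  2.0.0.0/9 (2.0.0.0 - 2.127.255.255)
  2.64.0.0/11 (2.64.0.0 - 2.95.255.255)
  2.64.0.0/13 (2.64.0.0 - 2.71.255.255)
  2.70.0.0/15 (2.70.0.0 - 2.71.255.255)
Most specific is 2.70.0.0/15.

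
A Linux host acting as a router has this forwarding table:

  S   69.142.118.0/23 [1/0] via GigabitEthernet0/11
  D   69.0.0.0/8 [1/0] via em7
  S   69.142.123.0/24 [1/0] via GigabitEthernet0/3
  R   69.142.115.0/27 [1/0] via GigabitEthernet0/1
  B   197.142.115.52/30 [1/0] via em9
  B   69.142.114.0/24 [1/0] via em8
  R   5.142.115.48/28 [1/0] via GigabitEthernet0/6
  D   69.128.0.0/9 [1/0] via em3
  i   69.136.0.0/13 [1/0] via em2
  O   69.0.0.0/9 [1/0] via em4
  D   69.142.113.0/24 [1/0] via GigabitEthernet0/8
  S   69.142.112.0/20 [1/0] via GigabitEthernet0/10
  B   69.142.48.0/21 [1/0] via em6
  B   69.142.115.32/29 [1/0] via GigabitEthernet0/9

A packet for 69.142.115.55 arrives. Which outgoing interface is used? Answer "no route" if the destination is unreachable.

Routes whose prefix contains 69.142.115.55:
  69.0.0.0/8 (69.0.0.0 - 69.255.255.255) -> em7
  69.128.0.0/9 (69.128.0.0 - 69.255.255.255) -> em3
  69.136.0.0/13 (69.136.0.0 - 69.143.255.255) -> em2
  69.142.112.0/20 (69.142.112.0 - 69.142.127.255) -> GigabitEthernet0/10
More-specific entries that do NOT match:
  197.142.115.52/30 (197.142.115.52 - 197.142.115.55) does not contain 69.142.115.55
  69.142.115.32/29 (69.142.115.32 - 69.142.115.39) does not contain 69.142.115.55
  5.142.115.48/28 (5.142.115.48 - 5.142.115.63) does not contain 69.142.115.55
  69.142.115.0/27 (69.142.115.0 - 69.142.115.31) does not contain 69.142.115.55
  69.142.123.0/24 (69.142.123.0 - 69.142.123.255) does not contain 69.142.115.55
  69.142.114.0/24 (69.142.114.0 - 69.142.114.255) does not contain 69.142.115.55
  69.142.113.0/24 (69.142.113.0 - 69.142.113.255) does not contain 69.142.115.55
  69.142.118.0/23 (69.142.118.0 - 69.142.119.255) does not contain 69.142.115.55
  69.142.48.0/21 (69.142.48.0 - 69.142.55.255) does not contain 69.142.115.55
Longest matching prefix is /20 -> interface GigabitEthernet0/10.

GigabitEthernet0/10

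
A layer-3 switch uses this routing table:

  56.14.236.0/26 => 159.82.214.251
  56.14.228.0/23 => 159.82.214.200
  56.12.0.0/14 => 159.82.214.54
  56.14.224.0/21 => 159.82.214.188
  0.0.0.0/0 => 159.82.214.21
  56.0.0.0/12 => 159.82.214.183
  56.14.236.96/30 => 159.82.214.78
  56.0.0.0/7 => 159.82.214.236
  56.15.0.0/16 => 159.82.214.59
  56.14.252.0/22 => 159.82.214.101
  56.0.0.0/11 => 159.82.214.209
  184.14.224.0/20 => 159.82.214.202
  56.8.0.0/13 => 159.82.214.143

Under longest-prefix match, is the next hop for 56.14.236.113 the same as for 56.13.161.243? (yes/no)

56.14.236.113: longest match 56.12.0.0/14 -> 159.82.214.54
56.13.161.243: longest match 56.12.0.0/14 -> 159.82.214.54

yes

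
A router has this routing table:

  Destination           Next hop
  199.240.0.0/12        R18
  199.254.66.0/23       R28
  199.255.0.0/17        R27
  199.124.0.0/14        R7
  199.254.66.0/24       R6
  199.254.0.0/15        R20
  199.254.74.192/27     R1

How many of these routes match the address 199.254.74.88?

2

Prefixes containing 199.254.74.88:
  199.240.0.0/12 (199.240.0.0 - 199.255.255.255)
  199.254.0.0/15 (199.254.0.0 - 199.255.255.255)
Total matching entries: 2.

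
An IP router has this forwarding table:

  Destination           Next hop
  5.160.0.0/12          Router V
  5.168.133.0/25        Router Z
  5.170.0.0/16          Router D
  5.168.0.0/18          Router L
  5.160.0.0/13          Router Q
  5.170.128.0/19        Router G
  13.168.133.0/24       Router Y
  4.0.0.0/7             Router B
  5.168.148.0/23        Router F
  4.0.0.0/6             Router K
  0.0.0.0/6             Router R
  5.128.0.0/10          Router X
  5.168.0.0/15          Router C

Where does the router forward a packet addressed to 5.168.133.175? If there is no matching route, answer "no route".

Router C

Routes whose prefix contains 5.168.133.175:
  4.0.0.0/6 (4.0.0.0 - 7.255.255.255) -> Router K
  4.0.0.0/7 (4.0.0.0 - 5.255.255.255) -> Router B
  5.128.0.0/10 (5.128.0.0 - 5.191.255.255) -> Router X
  5.160.0.0/12 (5.160.0.0 - 5.175.255.255) -> Router V
  5.168.0.0/15 (5.168.0.0 - 5.169.255.255) -> Router C
More-specific entries that do NOT match:
  5.168.133.0/25 (5.168.133.0 - 5.168.133.127) does not contain 5.168.133.175
  13.168.133.0/24 (13.168.133.0 - 13.168.133.255) does not contain 5.168.133.175
  5.168.148.0/23 (5.168.148.0 - 5.168.149.255) does not contain 5.168.133.175
  5.170.128.0/19 (5.170.128.0 - 5.170.159.255) does not contain 5.168.133.175
  5.168.0.0/18 (5.168.0.0 - 5.168.63.255) does not contain 5.168.133.175
  5.170.0.0/16 (5.170.0.0 - 5.170.255.255) does not contain 5.168.133.175
Longest matching prefix is /15 -> next hop Router C.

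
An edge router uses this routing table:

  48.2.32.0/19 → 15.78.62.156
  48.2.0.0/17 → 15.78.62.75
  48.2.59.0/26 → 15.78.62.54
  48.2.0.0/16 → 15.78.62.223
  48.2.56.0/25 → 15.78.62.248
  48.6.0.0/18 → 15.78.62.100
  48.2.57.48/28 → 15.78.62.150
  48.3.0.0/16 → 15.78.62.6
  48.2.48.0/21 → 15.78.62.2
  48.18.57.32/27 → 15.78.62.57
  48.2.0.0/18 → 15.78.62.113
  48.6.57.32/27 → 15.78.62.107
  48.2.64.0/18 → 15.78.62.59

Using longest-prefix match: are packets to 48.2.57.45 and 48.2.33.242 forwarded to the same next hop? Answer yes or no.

48.2.57.45: longest match 48.2.32.0/19 -> 15.78.62.156
48.2.33.242: longest match 48.2.32.0/19 -> 15.78.62.156

yes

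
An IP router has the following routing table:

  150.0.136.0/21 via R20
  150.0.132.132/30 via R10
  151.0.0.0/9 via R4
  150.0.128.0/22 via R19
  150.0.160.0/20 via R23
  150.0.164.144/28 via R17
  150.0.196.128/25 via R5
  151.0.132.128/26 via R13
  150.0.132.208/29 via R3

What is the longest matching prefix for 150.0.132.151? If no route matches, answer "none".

150.0.132.151 is outside every listed prefix and there is no default route.

none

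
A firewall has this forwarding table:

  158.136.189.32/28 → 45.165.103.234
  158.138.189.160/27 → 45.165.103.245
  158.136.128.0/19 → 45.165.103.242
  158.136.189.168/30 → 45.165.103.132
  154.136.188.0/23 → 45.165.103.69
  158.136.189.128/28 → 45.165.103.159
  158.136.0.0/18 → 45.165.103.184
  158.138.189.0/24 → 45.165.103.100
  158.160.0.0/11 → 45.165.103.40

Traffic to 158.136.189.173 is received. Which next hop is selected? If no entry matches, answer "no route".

No entry's prefix contains 158.136.189.173; there is no default route.

no route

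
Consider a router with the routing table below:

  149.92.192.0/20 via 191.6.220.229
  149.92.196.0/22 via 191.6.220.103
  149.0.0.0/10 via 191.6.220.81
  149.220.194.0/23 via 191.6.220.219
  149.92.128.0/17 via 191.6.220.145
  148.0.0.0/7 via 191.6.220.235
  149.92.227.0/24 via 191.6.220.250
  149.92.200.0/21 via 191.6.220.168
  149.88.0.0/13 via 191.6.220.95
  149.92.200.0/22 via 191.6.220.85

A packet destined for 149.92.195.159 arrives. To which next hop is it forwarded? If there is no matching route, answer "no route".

191.6.220.229

Routes whose prefix contains 149.92.195.159:
  148.0.0.0/7 (148.0.0.0 - 149.255.255.255) -> 191.6.220.235
  149.88.0.0/13 (149.88.0.0 - 149.95.255.255) -> 191.6.220.95
  149.92.128.0/17 (149.92.128.0 - 149.92.255.255) -> 191.6.220.145
  149.92.192.0/20 (149.92.192.0 - 149.92.207.255) -> 191.6.220.229
More-specific entries that do NOT match:
  149.92.227.0/24 (149.92.227.0 - 149.92.227.255) does not contain 149.92.195.159
  149.220.194.0/23 (149.220.194.0 - 149.220.195.255) does not contain 149.92.195.159
  149.92.196.0/22 (149.92.196.0 - 149.92.199.255) does not contain 149.92.195.159
  149.92.200.0/22 (149.92.200.0 - 149.92.203.255) does not contain 149.92.195.159
  149.92.200.0/21 (149.92.200.0 - 149.92.207.255) does not contain 149.92.195.159
Longest matching prefix is /20 -> next hop 191.6.220.229.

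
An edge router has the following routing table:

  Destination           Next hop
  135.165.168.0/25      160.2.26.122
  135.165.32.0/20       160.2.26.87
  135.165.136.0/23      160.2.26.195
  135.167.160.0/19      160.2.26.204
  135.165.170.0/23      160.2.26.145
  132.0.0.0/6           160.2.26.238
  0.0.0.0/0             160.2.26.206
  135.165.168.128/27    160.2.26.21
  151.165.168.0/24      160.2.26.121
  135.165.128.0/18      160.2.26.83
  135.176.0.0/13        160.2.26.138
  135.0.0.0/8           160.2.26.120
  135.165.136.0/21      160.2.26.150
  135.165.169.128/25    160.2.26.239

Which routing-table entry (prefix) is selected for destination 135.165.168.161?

Entries matching 135.165.168.161:
  0.0.0.0/0 (default, matches everything)
  132.0.0.0/6 (132.0.0.0 - 135.255.255.255)
  135.0.0.0/8 (135.0.0.0 - 135.255.255.255)
  135.165.128.0/18 (135.165.128.0 - 135.165.191.255)
Most specific is 135.165.128.0/18.

135.165.128.0/18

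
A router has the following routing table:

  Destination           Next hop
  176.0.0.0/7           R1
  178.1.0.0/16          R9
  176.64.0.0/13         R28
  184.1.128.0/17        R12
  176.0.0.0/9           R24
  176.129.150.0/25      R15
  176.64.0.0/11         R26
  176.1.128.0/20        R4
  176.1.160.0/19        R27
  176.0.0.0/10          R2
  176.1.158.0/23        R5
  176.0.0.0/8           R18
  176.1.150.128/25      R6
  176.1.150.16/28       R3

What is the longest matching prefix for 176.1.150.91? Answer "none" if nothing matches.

Entries matching 176.1.150.91:
  176.0.0.0/7 (176.0.0.0 - 177.255.255.255)
  176.0.0.0/8 (176.0.0.0 - 176.255.255.255)
  176.0.0.0/9 (176.0.0.0 - 176.127.255.255)
  176.0.0.0/10 (176.0.0.0 - 176.63.255.255)
Most specific is 176.0.0.0/10.

176.0.0.0/10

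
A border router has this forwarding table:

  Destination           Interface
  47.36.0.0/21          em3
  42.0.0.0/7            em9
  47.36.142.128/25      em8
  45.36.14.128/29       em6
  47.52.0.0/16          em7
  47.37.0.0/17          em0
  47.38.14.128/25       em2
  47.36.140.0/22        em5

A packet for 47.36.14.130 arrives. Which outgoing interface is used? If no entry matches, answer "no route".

no route

No entry's prefix contains 47.36.14.130; there is no default route.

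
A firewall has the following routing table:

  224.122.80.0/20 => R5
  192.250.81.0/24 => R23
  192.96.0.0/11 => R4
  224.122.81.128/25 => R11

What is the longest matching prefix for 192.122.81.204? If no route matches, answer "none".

192.96.0.0/11

Entries matching 192.122.81.204:
  192.96.0.0/11 (192.96.0.0 - 192.127.255.255)
Most specific is 192.96.0.0/11.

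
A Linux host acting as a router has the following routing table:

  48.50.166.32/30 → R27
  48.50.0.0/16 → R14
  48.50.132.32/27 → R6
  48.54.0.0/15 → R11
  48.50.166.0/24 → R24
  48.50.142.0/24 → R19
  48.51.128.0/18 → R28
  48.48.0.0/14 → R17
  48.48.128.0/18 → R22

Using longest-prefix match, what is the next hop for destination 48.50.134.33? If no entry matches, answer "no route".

R14

Routes whose prefix contains 48.50.134.33:
  48.48.0.0/14 (48.48.0.0 - 48.51.255.255) -> R17
  48.50.0.0/16 (48.50.0.0 - 48.50.255.255) -> R14
More-specific entries that do NOT match:
  48.50.166.32/30 (48.50.166.32 - 48.50.166.35) does not contain 48.50.134.33
  48.50.132.32/27 (48.50.132.32 - 48.50.132.63) does not contain 48.50.134.33
  48.50.166.0/24 (48.50.166.0 - 48.50.166.255) does not contain 48.50.134.33
  48.50.142.0/24 (48.50.142.0 - 48.50.142.255) does not contain 48.50.134.33
  48.51.128.0/18 (48.51.128.0 - 48.51.191.255) does not contain 48.50.134.33
  48.48.128.0/18 (48.48.128.0 - 48.48.191.255) does not contain 48.50.134.33
Longest matching prefix is /16 -> next hop R14.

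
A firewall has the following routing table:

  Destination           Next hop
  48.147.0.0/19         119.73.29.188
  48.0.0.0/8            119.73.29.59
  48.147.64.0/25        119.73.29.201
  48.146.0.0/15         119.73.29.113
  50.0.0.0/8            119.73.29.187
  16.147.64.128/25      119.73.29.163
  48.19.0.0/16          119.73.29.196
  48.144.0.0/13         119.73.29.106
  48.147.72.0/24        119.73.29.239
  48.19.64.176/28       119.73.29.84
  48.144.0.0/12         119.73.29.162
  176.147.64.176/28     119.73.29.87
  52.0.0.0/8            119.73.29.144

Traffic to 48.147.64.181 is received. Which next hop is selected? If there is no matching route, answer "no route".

Routes whose prefix contains 48.147.64.181:
  48.0.0.0/8 (48.0.0.0 - 48.255.255.255) -> 119.73.29.59
  48.144.0.0/12 (48.144.0.0 - 48.159.255.255) -> 119.73.29.162
  48.144.0.0/13 (48.144.0.0 - 48.151.255.255) -> 119.73.29.106
  48.146.0.0/15 (48.146.0.0 - 48.147.255.255) -> 119.73.29.113
More-specific entries that do NOT match:
  48.19.64.176/28 (48.19.64.176 - 48.19.64.191) does not contain 48.147.64.181
  176.147.64.176/28 (176.147.64.176 - 176.147.64.191) does not contain 48.147.64.181
  48.147.64.0/25 (48.147.64.0 - 48.147.64.127) does not contain 48.147.64.181
  16.147.64.128/25 (16.147.64.128 - 16.147.64.255) does not contain 48.147.64.181
  48.147.72.0/24 (48.147.72.0 - 48.147.72.255) does not contain 48.147.64.181
  48.147.0.0/19 (48.147.0.0 - 48.147.31.255) does not contain 48.147.64.181
  48.19.0.0/16 (48.19.0.0 - 48.19.255.255) does not contain 48.147.64.181
Longest matching prefix is /15 -> next hop 119.73.29.113.

119.73.29.113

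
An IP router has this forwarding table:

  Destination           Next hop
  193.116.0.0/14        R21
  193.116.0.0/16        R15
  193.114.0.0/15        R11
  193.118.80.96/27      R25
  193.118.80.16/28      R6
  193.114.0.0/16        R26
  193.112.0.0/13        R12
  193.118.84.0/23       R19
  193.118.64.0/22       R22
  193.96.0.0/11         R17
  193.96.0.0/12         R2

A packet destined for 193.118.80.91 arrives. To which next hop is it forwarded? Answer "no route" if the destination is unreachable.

R21

Routes whose prefix contains 193.118.80.91:
  193.96.0.0/11 (193.96.0.0 - 193.127.255.255) -> R17
  193.112.0.0/13 (193.112.0.0 - 193.119.255.255) -> R12
  193.116.0.0/14 (193.116.0.0 - 193.119.255.255) -> R21
More-specific entries that do NOT match:
  193.118.80.16/28 (193.118.80.16 - 193.118.80.31) does not contain 193.118.80.91
  193.118.80.96/27 (193.118.80.96 - 193.118.80.127) does not contain 193.118.80.91
  193.118.84.0/23 (193.118.84.0 - 193.118.85.255) does not contain 193.118.80.91
  193.118.64.0/22 (193.118.64.0 - 193.118.67.255) does not contain 193.118.80.91
  193.116.0.0/16 (193.116.0.0 - 193.116.255.255) does not contain 193.118.80.91
  193.114.0.0/16 (193.114.0.0 - 193.114.255.255) does not contain 193.118.80.91
  193.114.0.0/15 (193.114.0.0 - 193.115.255.255) does not contain 193.118.80.91
Longest matching prefix is /14 -> next hop R21.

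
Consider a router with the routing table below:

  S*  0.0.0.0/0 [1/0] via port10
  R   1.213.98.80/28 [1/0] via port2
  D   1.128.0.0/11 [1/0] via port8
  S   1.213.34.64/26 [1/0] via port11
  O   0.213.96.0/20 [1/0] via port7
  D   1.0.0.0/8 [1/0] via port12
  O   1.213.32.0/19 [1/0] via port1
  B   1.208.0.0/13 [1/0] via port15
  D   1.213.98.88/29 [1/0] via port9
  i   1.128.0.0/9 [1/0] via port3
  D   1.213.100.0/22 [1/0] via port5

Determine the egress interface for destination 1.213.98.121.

Routes whose prefix contains 1.213.98.121:
  0.0.0.0/0 (default, matches everything) -> port10
  1.0.0.0/8 (1.0.0.0 - 1.255.255.255) -> port12
  1.128.0.0/9 (1.128.0.0 - 1.255.255.255) -> port3
  1.208.0.0/13 (1.208.0.0 - 1.215.255.255) -> port15
More-specific entries that do NOT match:
  1.213.98.88/29 (1.213.98.88 - 1.213.98.95) does not contain 1.213.98.121
  1.213.98.80/28 (1.213.98.80 - 1.213.98.95) does not contain 1.213.98.121
  1.213.34.64/26 (1.213.34.64 - 1.213.34.127) does not contain 1.213.98.121
  1.213.100.0/22 (1.213.100.0 - 1.213.103.255) does not contain 1.213.98.121
  0.213.96.0/20 (0.213.96.0 - 0.213.111.255) does not contain 1.213.98.121
  1.213.32.0/19 (1.213.32.0 - 1.213.63.255) does not contain 1.213.98.121
Longest matching prefix is /13 -> interface port15.

port15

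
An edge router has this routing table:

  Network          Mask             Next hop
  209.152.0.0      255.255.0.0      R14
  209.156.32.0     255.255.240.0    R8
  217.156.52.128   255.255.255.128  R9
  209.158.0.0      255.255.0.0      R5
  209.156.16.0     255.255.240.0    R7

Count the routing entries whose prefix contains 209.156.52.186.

No listed prefix contains 209.156.52.186.
Total matching entries: 0.

0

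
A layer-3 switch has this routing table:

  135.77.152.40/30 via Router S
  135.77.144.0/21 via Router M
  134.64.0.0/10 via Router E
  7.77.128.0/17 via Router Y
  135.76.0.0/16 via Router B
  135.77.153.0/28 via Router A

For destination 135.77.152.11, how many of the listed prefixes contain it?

No listed prefix contains 135.77.152.11.
Total matching entries: 0.

0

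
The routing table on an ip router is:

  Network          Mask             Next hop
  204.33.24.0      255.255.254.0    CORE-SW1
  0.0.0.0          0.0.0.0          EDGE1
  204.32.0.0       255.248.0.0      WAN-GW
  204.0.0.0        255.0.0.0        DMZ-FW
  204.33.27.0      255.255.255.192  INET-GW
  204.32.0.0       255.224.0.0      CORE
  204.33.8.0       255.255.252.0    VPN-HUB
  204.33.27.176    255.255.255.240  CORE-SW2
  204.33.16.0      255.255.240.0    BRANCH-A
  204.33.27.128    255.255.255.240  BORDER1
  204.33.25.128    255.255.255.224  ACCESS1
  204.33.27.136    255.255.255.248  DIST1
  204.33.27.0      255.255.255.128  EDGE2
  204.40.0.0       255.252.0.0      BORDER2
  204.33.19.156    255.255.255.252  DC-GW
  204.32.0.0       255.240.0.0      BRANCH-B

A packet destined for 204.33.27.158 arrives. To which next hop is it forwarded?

Routes whose prefix contains 204.33.27.158:
  0.0.0.0/0 (default, matches everything) -> EDGE1
  204.0.0.0/8 (204.0.0.0 - 204.255.255.255) -> DMZ-FW
  204.32.0.0/11 (204.32.0.0 - 204.63.255.255) -> CORE
  204.32.0.0/12 (204.32.0.0 - 204.47.255.255) -> BRANCH-B
  204.32.0.0/13 (204.32.0.0 - 204.39.255.255) -> WAN-GW
  204.33.16.0/20 (204.33.16.0 - 204.33.31.255) -> BRANCH-A
More-specific entries that do NOT match:
  204.33.19.156/30 (204.33.19.156 - 204.33.19.159) does not contain 204.33.27.158
  204.33.27.136/29 (204.33.27.136 - 204.33.27.143) does not contain 204.33.27.158
  204.33.27.176/28 (204.33.27.176 - 204.33.27.191) does not contain 204.33.27.158
  204.33.27.128/28 (204.33.27.128 - 204.33.27.143) does not contain 204.33.27.158
  204.33.25.128/27 (204.33.25.128 - 204.33.25.159) does not contain 204.33.27.158
  204.33.27.0/26 (204.33.27.0 - 204.33.27.63) does not contain 204.33.27.158
  204.33.27.0/25 (204.33.27.0 - 204.33.27.127) does not contain 204.33.27.158
  204.33.24.0/23 (204.33.24.0 - 204.33.25.255) does not contain 204.33.27.158
  204.33.8.0/22 (204.33.8.0 - 204.33.11.255) does not contain 204.33.27.158
Longest matching prefix is /20 -> next hop BRANCH-A.

BRANCH-A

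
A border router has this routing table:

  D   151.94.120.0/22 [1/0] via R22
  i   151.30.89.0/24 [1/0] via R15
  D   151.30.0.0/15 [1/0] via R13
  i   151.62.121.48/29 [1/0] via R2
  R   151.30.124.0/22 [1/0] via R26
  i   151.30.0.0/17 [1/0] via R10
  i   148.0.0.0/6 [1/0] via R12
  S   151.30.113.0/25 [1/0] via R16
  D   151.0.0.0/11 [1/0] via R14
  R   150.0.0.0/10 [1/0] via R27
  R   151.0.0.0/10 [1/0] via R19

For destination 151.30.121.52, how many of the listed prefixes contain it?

Prefixes containing 151.30.121.52:
  148.0.0.0/6 (148.0.0.0 - 151.255.255.255)
  151.0.0.0/10 (151.0.0.0 - 151.63.255.255)
  151.0.0.0/11 (151.0.0.0 - 151.31.255.255)
  151.30.0.0/15 (151.30.0.0 - 151.31.255.255)
  151.30.0.0/17 (151.30.0.0 - 151.30.127.255)
Total matching entries: 5.

5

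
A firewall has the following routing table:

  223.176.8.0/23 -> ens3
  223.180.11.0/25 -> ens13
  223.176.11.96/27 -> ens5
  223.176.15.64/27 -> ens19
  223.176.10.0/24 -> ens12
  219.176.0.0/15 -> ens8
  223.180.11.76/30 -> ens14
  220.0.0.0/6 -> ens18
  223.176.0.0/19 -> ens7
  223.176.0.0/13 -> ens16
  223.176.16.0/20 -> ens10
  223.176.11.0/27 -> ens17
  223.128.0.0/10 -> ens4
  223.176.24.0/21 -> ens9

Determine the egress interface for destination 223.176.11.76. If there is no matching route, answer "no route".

ens7

Routes whose prefix contains 223.176.11.76:
  220.0.0.0/6 (220.0.0.0 - 223.255.255.255) -> ens18
  223.128.0.0/10 (223.128.0.0 - 223.191.255.255) -> ens4
  223.176.0.0/13 (223.176.0.0 - 223.183.255.255) -> ens16
  223.176.0.0/19 (223.176.0.0 - 223.176.31.255) -> ens7
More-specific entries that do NOT match:
  223.180.11.76/30 (223.180.11.76 - 223.180.11.79) does not contain 223.176.11.76
  223.176.11.96/27 (223.176.11.96 - 223.176.11.127) does not contain 223.176.11.76
  223.176.15.64/27 (223.176.15.64 - 223.176.15.95) does not contain 223.176.11.76
  223.176.11.0/27 (223.176.11.0 - 223.176.11.31) does not contain 223.176.11.76
  223.180.11.0/25 (223.180.11.0 - 223.180.11.127) does not contain 223.176.11.76
  223.176.10.0/24 (223.176.10.0 - 223.176.10.255) does not contain 223.176.11.76
  223.176.8.0/23 (223.176.8.0 - 223.176.9.255) does not contain 223.176.11.76
  223.176.24.0/21 (223.176.24.0 - 223.176.31.255) does not contain 223.176.11.76
  223.176.16.0/20 (223.176.16.0 - 223.176.31.255) does not contain 223.176.11.76
Longest matching prefix is /19 -> interface ens7.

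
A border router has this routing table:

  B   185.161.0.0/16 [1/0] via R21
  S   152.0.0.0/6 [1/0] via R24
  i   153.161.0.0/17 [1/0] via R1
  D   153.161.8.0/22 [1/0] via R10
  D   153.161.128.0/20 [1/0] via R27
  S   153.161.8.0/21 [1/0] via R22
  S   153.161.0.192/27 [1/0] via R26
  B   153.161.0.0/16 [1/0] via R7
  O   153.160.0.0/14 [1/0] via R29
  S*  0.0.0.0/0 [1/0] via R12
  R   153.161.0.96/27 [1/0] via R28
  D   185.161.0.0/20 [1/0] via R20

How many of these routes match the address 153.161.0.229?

Prefixes containing 153.161.0.229:
  0.0.0.0/0 (default, matches everything)
  152.0.0.0/6 (152.0.0.0 - 155.255.255.255)
  153.160.0.0/14 (153.160.0.0 - 153.163.255.255)
  153.161.0.0/16 (153.161.0.0 - 153.161.255.255)
  153.161.0.0/17 (153.161.0.0 - 153.161.127.255)
Total matching entries: 5.

5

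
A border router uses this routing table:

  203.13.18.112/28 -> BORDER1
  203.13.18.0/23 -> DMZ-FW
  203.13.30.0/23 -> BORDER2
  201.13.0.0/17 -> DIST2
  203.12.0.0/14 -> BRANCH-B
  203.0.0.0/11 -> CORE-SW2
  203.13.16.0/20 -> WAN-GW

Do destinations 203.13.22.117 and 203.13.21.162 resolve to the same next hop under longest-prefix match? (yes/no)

203.13.22.117: longest match 203.13.16.0/20 -> WAN-GW
203.13.21.162: longest match 203.13.16.0/20 -> WAN-GW

yes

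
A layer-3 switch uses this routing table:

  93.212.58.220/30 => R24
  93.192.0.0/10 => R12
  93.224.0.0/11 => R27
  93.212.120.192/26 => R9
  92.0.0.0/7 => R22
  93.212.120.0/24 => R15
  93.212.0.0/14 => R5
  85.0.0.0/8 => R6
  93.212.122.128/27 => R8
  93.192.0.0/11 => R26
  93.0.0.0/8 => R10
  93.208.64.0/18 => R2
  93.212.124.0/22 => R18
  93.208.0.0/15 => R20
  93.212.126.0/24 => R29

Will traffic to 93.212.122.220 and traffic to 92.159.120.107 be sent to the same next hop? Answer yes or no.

93.212.122.220: longest match 93.212.0.0/14 -> R5
92.159.120.107: longest match 92.0.0.0/7 -> R22

no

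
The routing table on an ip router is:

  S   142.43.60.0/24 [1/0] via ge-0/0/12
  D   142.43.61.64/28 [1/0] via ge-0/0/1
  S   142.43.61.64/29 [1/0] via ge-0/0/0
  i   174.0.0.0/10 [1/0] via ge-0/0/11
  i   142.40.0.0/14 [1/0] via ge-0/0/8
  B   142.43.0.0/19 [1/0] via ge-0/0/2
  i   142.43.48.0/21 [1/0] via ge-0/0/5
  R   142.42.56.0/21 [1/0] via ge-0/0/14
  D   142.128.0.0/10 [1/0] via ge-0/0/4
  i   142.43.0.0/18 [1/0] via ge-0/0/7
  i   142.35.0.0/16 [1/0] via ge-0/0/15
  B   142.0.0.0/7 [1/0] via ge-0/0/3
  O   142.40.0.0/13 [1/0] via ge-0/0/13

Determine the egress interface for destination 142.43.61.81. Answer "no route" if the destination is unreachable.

ge-0/0/7

Routes whose prefix contains 142.43.61.81:
  142.0.0.0/7 (142.0.0.0 - 143.255.255.255) -> ge-0/0/3
  142.40.0.0/13 (142.40.0.0 - 142.47.255.255) -> ge-0/0/13
  142.40.0.0/14 (142.40.0.0 - 142.43.255.255) -> ge-0/0/8
  142.43.0.0/18 (142.43.0.0 - 142.43.63.255) -> ge-0/0/7
More-specific entries that do NOT match:
  142.43.61.64/29 (142.43.61.64 - 142.43.61.71) does not contain 142.43.61.81
  142.43.61.64/28 (142.43.61.64 - 142.43.61.79) does not contain 142.43.61.81
  142.43.60.0/24 (142.43.60.0 - 142.43.60.255) does not contain 142.43.61.81
  142.43.48.0/21 (142.43.48.0 - 142.43.55.255) does not contain 142.43.61.81
  142.42.56.0/21 (142.42.56.0 - 142.42.63.255) does not contain 142.43.61.81
  142.43.0.0/19 (142.43.0.0 - 142.43.31.255) does not contain 142.43.61.81
Longest matching prefix is /18 -> interface ge-0/0/7.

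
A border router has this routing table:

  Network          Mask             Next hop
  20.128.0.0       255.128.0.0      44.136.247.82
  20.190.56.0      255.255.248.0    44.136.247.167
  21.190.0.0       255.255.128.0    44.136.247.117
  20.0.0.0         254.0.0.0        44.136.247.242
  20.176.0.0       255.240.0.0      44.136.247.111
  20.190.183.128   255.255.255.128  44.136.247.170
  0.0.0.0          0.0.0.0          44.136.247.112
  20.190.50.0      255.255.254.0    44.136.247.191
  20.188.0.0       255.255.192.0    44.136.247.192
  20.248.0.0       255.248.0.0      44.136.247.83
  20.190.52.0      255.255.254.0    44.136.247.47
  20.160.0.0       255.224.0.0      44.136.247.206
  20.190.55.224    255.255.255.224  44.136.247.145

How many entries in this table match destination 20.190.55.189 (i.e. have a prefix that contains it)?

Prefixes containing 20.190.55.189:
  0.0.0.0/0 (default, matches everything)
  20.0.0.0/7 (20.0.0.0 - 21.255.255.255)
  20.128.0.0/9 (20.128.0.0 - 20.255.255.255)
  20.160.0.0/11 (20.160.0.0 - 20.191.255.255)
  20.176.0.0/12 (20.176.0.0 - 20.191.255.255)
Total matching entries: 5.

5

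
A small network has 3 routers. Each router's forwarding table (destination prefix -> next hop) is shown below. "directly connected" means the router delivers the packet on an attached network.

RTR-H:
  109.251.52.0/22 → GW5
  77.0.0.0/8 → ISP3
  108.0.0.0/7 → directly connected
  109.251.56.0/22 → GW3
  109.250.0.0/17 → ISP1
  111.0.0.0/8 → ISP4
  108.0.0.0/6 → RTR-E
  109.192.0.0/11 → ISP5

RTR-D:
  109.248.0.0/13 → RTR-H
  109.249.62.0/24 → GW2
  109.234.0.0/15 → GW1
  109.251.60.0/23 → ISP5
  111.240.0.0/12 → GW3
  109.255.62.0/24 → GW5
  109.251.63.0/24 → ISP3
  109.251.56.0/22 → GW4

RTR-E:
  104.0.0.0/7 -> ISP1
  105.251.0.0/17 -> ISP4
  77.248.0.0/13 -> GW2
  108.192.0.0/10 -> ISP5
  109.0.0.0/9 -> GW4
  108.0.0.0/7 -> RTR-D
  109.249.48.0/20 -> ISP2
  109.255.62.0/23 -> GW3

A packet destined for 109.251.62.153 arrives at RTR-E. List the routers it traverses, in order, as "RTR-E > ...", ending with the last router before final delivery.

RTR-E > RTR-D > RTR-H

At RTR-E: longest match for 109.251.62.153 is 108.0.0.0/7 -> RTR-D
At RTR-D: longest match for 109.251.62.153 is 109.248.0.0/13 -> RTR-H
At RTR-H: longest match for 109.251.62.153 is 108.0.0.0/7 -> directly connected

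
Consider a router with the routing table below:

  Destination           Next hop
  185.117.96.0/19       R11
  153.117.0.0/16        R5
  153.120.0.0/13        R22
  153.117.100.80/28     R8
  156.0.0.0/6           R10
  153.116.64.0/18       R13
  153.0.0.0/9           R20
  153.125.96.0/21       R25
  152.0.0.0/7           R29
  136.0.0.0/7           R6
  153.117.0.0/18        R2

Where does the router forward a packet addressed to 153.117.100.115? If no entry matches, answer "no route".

R5

Routes whose prefix contains 153.117.100.115:
  152.0.0.0/7 (152.0.0.0 - 153.255.255.255) -> R29
  153.0.0.0/9 (153.0.0.0 - 153.127.255.255) -> R20
  153.117.0.0/16 (153.117.0.0 - 153.117.255.255) -> R5
More-specific entries that do NOT match:
  153.117.100.80/28 (153.117.100.80 - 153.117.100.95) does not contain 153.117.100.115
  153.125.96.0/21 (153.125.96.0 - 153.125.103.255) does not contain 153.117.100.115
  185.117.96.0/19 (185.117.96.0 - 185.117.127.255) does not contain 153.117.100.115
  153.116.64.0/18 (153.116.64.0 - 153.116.127.255) does not contain 153.117.100.115
  153.117.0.0/18 (153.117.0.0 - 153.117.63.255) does not contain 153.117.100.115
Longest matching prefix is /16 -> next hop R5.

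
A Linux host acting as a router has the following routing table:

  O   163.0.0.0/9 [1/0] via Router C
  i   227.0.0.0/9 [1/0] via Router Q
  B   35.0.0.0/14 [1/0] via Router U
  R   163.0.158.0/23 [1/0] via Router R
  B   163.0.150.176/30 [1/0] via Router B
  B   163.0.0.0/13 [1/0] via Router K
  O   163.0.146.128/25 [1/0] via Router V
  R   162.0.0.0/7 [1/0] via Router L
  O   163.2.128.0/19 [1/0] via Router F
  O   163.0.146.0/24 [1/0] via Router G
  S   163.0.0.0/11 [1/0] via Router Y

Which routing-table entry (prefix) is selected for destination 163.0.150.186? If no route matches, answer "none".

163.0.0.0/13

Entries matching 163.0.150.186:
  162.0.0.0/7 (162.0.0.0 - 163.255.255.255)
  163.0.0.0/9 (163.0.0.0 - 163.127.255.255)
  163.0.0.0/11 (163.0.0.0 - 163.31.255.255)
  163.0.0.0/13 (163.0.0.0 - 163.7.255.255)
Most specific is 163.0.0.0/13.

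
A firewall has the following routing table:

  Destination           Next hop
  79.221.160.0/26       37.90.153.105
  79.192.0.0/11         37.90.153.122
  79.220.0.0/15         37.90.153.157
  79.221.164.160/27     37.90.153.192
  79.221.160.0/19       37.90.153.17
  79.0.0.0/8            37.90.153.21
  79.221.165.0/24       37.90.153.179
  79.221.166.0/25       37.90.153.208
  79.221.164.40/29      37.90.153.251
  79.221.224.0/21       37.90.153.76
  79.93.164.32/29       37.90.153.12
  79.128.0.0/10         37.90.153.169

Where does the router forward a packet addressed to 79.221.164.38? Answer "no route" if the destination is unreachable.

Routes whose prefix contains 79.221.164.38:
  79.0.0.0/8 (79.0.0.0 - 79.255.255.255) -> 37.90.153.21
  79.192.0.0/11 (79.192.0.0 - 79.223.255.255) -> 37.90.153.122
  79.220.0.0/15 (79.220.0.0 - 79.221.255.255) -> 37.90.153.157
  79.221.160.0/19 (79.221.160.0 - 79.221.191.255) -> 37.90.153.17
More-specific entries that do NOT match:
  79.221.164.40/29 (79.221.164.40 - 79.221.164.47) does not contain 79.221.164.38
  79.93.164.32/29 (79.93.164.32 - 79.93.164.39) does not contain 79.221.164.38
  79.221.164.160/27 (79.221.164.160 - 79.221.164.191) does not contain 79.221.164.38
  79.221.160.0/26 (79.221.160.0 - 79.221.160.63) does not contain 79.221.164.38
  79.221.166.0/25 (79.221.166.0 - 79.221.166.127) does not contain 79.221.164.38
  79.221.165.0/24 (79.221.165.0 - 79.221.165.255) does not contain 79.221.164.38
  79.221.224.0/21 (79.221.224.0 - 79.221.231.255) does not contain 79.221.164.38
Longest matching prefix is /19 -> next hop 37.90.153.17.

37.90.153.17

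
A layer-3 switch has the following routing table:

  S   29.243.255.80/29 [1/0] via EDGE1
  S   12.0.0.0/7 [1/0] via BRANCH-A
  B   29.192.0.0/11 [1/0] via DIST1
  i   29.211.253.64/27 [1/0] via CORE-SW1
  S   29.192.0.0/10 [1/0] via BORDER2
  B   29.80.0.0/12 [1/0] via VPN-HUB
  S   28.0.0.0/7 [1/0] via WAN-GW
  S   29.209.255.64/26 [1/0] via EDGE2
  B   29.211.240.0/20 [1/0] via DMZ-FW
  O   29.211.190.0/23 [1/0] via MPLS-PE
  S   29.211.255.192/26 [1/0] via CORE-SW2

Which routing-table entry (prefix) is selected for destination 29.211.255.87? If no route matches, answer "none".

Entries matching 29.211.255.87:
  28.0.0.0/7 (28.0.0.0 - 29.255.255.255)
  29.192.0.0/10 (29.192.0.0 - 29.255.255.255)
  29.192.0.0/11 (29.192.0.0 - 29.223.255.255)
  29.211.240.0/20 (29.211.240.0 - 29.211.255.255)
Most specific is 29.211.240.0/20.

29.211.240.0/20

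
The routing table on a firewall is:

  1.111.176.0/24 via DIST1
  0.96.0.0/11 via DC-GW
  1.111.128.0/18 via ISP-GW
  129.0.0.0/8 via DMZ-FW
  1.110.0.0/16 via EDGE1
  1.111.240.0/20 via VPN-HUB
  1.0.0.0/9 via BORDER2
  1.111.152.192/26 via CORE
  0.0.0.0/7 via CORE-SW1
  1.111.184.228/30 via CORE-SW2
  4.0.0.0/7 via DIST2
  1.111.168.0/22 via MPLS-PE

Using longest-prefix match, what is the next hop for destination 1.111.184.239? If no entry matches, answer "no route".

ISP-GW

Routes whose prefix contains 1.111.184.239:
  0.0.0.0/7 (0.0.0.0 - 1.255.255.255) -> CORE-SW1
  1.0.0.0/9 (1.0.0.0 - 1.127.255.255) -> BORDER2
  1.111.128.0/18 (1.111.128.0 - 1.111.191.255) -> ISP-GW
More-specific entries that do NOT match:
  1.111.184.228/30 (1.111.184.228 - 1.111.184.231) does not contain 1.111.184.239
  1.111.152.192/26 (1.111.152.192 - 1.111.152.255) does not contain 1.111.184.239
  1.111.176.0/24 (1.111.176.0 - 1.111.176.255) does not contain 1.111.184.239
  1.111.168.0/22 (1.111.168.0 - 1.111.171.255) does not contain 1.111.184.239
  1.111.240.0/20 (1.111.240.0 - 1.111.255.255) does not contain 1.111.184.239
Longest matching prefix is /18 -> next hop ISP-GW.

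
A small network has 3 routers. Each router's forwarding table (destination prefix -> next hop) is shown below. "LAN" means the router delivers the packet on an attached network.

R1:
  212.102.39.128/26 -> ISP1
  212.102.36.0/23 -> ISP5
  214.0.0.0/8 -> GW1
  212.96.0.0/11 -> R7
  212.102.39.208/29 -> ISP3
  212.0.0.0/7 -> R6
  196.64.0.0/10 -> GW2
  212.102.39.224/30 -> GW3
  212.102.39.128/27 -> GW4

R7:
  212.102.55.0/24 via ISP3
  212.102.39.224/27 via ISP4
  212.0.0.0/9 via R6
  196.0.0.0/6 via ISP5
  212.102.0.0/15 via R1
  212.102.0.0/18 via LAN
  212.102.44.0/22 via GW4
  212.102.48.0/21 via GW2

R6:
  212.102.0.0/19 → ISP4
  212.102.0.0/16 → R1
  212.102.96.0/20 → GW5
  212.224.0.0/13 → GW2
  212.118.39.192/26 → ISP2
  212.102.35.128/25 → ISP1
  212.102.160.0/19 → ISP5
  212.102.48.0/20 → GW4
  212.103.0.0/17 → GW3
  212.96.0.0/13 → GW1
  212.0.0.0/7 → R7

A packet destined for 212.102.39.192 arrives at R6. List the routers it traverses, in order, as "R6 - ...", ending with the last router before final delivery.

R6 - R1 - R7

At R6: longest match for 212.102.39.192 is 212.102.0.0/16 -> R1
At R1: longest match for 212.102.39.192 is 212.96.0.0/11 -> R7
At R7: longest match for 212.102.39.192 is 212.102.0.0/18 -> LAN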